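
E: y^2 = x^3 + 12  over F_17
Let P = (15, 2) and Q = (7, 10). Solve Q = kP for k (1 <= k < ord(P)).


Enumerate multiples of P until we hit Q = (7, 10):
  1P = (15, 2)
  2P = (13, 4)
  3P = (7, 7)
  4P = (10, 14)
  5P = (10, 3)
  6P = (7, 10)
Match found at i = 6.

k = 6


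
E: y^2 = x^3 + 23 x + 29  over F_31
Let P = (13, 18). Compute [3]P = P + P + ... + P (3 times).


k = 3 = 11_2 (binary, LSB first: 11)
Double-and-add from P = (13, 18):
  bit 0 = 1: acc = O + (13, 18) = (13, 18)
  bit 1 = 1: acc = (13, 18) + (19, 28) = (19, 3)

3P = (19, 3)


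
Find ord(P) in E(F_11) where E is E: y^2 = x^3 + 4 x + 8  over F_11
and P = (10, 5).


Compute successive multiples of P until we hit O:
  1P = (10, 5)
  2P = (7, 7)
  3P = (3, 5)
  4P = (9, 6)
  5P = (4, 0)
  6P = (9, 5)
  7P = (3, 6)
  8P = (7, 4)
  ... (continuing to 10P)
  10P = O

ord(P) = 10


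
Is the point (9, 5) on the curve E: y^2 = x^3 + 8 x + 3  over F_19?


Check whether y^2 = x^3 + 8 x + 3 (mod 19) for (x, y) = (9, 5).
LHS: y^2 = 5^2 mod 19 = 6
RHS: x^3 + 8 x + 3 = 9^3 + 8*9 + 3 mod 19 = 6
LHS = RHS

Yes, on the curve


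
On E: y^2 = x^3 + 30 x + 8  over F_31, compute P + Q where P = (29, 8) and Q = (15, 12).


P != Q, so use the chord formula.
s = (y2 - y1) / (x2 - x1) = (4) / (17) mod 31 = 13
x3 = s^2 - x1 - x2 mod 31 = 13^2 - 29 - 15 = 1
y3 = s (x1 - x3) - y1 mod 31 = 13 * (29 - 1) - 8 = 15

P + Q = (1, 15)


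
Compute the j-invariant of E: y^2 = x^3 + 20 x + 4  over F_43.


Delta = -16(4 a^3 + 27 b^2) mod 43 = 12
-1728 * (4 a)^3 = -1728 * (4*20)^3 mod 43 = 8
j = 8 * 12^(-1) mod 43 = 15

j = 15 (mod 43)


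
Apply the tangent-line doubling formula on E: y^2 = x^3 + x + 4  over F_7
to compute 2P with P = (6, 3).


Doubling: s = (3 x1^2 + a) / (2 y1)
s = (3*6^2 + 1) / (2*3) mod 7 = 3
x3 = s^2 - 2 x1 mod 7 = 3^2 - 2*6 = 4
y3 = s (x1 - x3) - y1 mod 7 = 3 * (6 - 4) - 3 = 3

2P = (4, 3)


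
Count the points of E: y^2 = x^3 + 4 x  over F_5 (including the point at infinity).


For each x in F_5, count y with y^2 = x^3 + 4 x + 0 mod 5:
  x = 0: RHS = 0, y in [0]  -> 1 point(s)
  x = 1: RHS = 0, y in [0]  -> 1 point(s)
  x = 2: RHS = 1, y in [1, 4]  -> 2 point(s)
  x = 3: RHS = 4, y in [2, 3]  -> 2 point(s)
  x = 4: RHS = 0, y in [0]  -> 1 point(s)
Affine points: 7. Add the point at infinity: total = 8.

#E(F_5) = 8


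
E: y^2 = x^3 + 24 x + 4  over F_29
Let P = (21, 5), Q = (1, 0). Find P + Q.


P != Q, so use the chord formula.
s = (y2 - y1) / (x2 - x1) = (24) / (9) mod 29 = 22
x3 = s^2 - x1 - x2 mod 29 = 22^2 - 21 - 1 = 27
y3 = s (x1 - x3) - y1 mod 29 = 22 * (21 - 27) - 5 = 8

P + Q = (27, 8)


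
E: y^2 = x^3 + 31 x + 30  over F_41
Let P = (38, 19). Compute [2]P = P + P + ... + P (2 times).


k = 2 = 10_2 (binary, LSB first: 01)
Double-and-add from P = (38, 19):
  bit 0 = 0: acc unchanged = O
  bit 1 = 1: acc = O + (29, 12) = (29, 12)

2P = (29, 12)


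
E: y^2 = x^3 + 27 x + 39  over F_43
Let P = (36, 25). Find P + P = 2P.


Doubling: s = (3 x1^2 + a) / (2 y1)
s = (3*36^2 + 27) / (2*25) mod 43 = 31
x3 = s^2 - 2 x1 mod 43 = 31^2 - 2*36 = 29
y3 = s (x1 - x3) - y1 mod 43 = 31 * (36 - 29) - 25 = 20

2P = (29, 20)


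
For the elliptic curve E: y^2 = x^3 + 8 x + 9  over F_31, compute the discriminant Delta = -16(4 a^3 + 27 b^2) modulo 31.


4 a^3 + 27 b^2 = 4*8^3 + 27*9^2 = 2048 + 2187 = 4235
Delta = -16 * (4235) = -67760
Delta mod 31 = 6

Delta = 6 (mod 31)


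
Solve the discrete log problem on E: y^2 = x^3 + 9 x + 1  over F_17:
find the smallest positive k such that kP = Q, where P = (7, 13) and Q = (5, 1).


Enumerate multiples of P until we hit Q = (5, 1):
  1P = (7, 13)
  2P = (5, 16)
  3P = (3, 15)
  4P = (3, 2)
  5P = (5, 1)
Match found at i = 5.

k = 5


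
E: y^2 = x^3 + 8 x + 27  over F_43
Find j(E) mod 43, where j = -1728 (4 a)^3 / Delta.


Delta = -16(4 a^3 + 27 b^2) mod 43 = 2
-1728 * (4 a)^3 = -1728 * (4*8)^3 mod 43 = 27
j = 27 * 2^(-1) mod 43 = 35

j = 35 (mod 43)


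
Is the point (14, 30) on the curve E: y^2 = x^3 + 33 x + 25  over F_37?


Check whether y^2 = x^3 + 33 x + 25 (mod 37) for (x, y) = (14, 30).
LHS: y^2 = 30^2 mod 37 = 12
RHS: x^3 + 33 x + 25 = 14^3 + 33*14 + 25 mod 37 = 12
LHS = RHS

Yes, on the curve


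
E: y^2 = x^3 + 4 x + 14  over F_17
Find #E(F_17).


For each x in F_17, count y with y^2 = x^3 + 4 x + 14 mod 17:
  x = 1: RHS = 2, y in [6, 11]  -> 2 point(s)
  x = 2: RHS = 13, y in [8, 9]  -> 2 point(s)
  x = 3: RHS = 2, y in [6, 11]  -> 2 point(s)
  x = 4: RHS = 9, y in [3, 14]  -> 2 point(s)
  x = 6: RHS = 16, y in [4, 13]  -> 2 point(s)
  x = 10: RHS = 0, y in [0]  -> 1 point(s)
  x = 13: RHS = 2, y in [6, 11]  -> 2 point(s)
  x = 14: RHS = 9, y in [3, 14]  -> 2 point(s)
  x = 15: RHS = 15, y in [7, 10]  -> 2 point(s)
  x = 16: RHS = 9, y in [3, 14]  -> 2 point(s)
Affine points: 19. Add the point at infinity: total = 20.

#E(F_17) = 20


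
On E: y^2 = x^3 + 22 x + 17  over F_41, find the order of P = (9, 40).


Compute successive multiples of P until we hit O:
  1P = (9, 40)
  2P = (21, 33)
  3P = (27, 32)
  4P = (30, 24)
  5P = (1, 32)
  6P = (32, 19)
  7P = (23, 12)
  8P = (13, 9)
  ... (continuing to 34P)
  34P = O

ord(P) = 34


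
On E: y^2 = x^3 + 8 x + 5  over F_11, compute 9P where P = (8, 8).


k = 9 = 1001_2 (binary, LSB first: 1001)
Double-and-add from P = (8, 8):
  bit 0 = 1: acc = O + (8, 8) = (8, 8)
  bit 1 = 0: acc unchanged = (8, 8)
  bit 2 = 0: acc unchanged = (8, 8)
  bit 3 = 1: acc = (8, 8) + (9, 5) = (3, 10)

9P = (3, 10)


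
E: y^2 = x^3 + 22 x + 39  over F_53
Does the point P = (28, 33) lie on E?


Check whether y^2 = x^3 + 22 x + 39 (mod 53) for (x, y) = (28, 33).
LHS: y^2 = 33^2 mod 53 = 29
RHS: x^3 + 22 x + 39 = 28^3 + 22*28 + 39 mod 53 = 29
LHS = RHS

Yes, on the curve


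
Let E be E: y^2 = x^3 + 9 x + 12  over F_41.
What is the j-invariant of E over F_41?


Delta = -16(4 a^3 + 27 b^2) mod 41 = 32
-1728 * (4 a)^3 = -1728 * (4*9)^3 mod 41 = 12
j = 12 * 32^(-1) mod 41 = 26

j = 26 (mod 41)


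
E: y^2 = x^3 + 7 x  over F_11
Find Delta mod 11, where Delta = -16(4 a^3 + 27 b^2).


4 a^3 + 27 b^2 = 4*7^3 + 27*0^2 = 1372 + 0 = 1372
Delta = -16 * (1372) = -21952
Delta mod 11 = 4

Delta = 4 (mod 11)


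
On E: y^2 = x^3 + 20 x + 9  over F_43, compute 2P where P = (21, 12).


Doubling: s = (3 x1^2 + a) / (2 y1)
s = (3*21^2 + 20) / (2*12) mod 43 = 4
x3 = s^2 - 2 x1 mod 43 = 4^2 - 2*21 = 17
y3 = s (x1 - x3) - y1 mod 43 = 4 * (21 - 17) - 12 = 4

2P = (17, 4)


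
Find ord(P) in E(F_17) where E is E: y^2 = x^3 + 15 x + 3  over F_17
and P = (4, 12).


Compute successive multiples of P until we hit O:
  1P = (4, 12)
  2P = (5, 13)
  3P = (9, 0)
  4P = (5, 4)
  5P = (4, 5)
  6P = O

ord(P) = 6


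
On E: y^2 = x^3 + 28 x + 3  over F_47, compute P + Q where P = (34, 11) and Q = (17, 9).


P != Q, so use the chord formula.
s = (y2 - y1) / (x2 - x1) = (45) / (30) mod 47 = 25
x3 = s^2 - x1 - x2 mod 47 = 25^2 - 34 - 17 = 10
y3 = s (x1 - x3) - y1 mod 47 = 25 * (34 - 10) - 11 = 25

P + Q = (10, 25)


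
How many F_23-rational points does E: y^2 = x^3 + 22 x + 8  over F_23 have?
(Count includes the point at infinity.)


For each x in F_23, count y with y^2 = x^3 + 22 x + 8 mod 23:
  x = 0: RHS = 8, y in [10, 13]  -> 2 point(s)
  x = 1: RHS = 8, y in [10, 13]  -> 2 point(s)
  x = 3: RHS = 9, y in [3, 20]  -> 2 point(s)
  x = 5: RHS = 13, y in [6, 17]  -> 2 point(s)
  x = 8: RHS = 6, y in [11, 12]  -> 2 point(s)
  x = 10: RHS = 9, y in [3, 20]  -> 2 point(s)
  x = 14: RHS = 1, y in [1, 22]  -> 2 point(s)
  x = 18: RHS = 3, y in [7, 16]  -> 2 point(s)
  x = 21: RHS = 2, y in [5, 18]  -> 2 point(s)
  x = 22: RHS = 8, y in [10, 13]  -> 2 point(s)
Affine points: 20. Add the point at infinity: total = 21.

#E(F_23) = 21


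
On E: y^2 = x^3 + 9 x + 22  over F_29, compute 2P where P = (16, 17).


Doubling: s = (3 x1^2 + a) / (2 y1)
s = (3*16^2 + 9) / (2*17) mod 29 = 22
x3 = s^2 - 2 x1 mod 29 = 22^2 - 2*16 = 17
y3 = s (x1 - x3) - y1 mod 29 = 22 * (16 - 17) - 17 = 19

2P = (17, 19)


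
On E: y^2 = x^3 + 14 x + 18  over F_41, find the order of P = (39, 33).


Compute successive multiples of P until we hit O:
  1P = (39, 33)
  2P = (6, 21)
  3P = (29, 34)
  4P = (30, 3)
  5P = (15, 6)
  6P = (3, 28)
  7P = (0, 10)
  8P = (1, 22)
  ... (continuing to 44P)
  44P = O

ord(P) = 44


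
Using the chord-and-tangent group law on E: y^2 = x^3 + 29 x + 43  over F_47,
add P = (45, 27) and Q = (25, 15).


P != Q, so use the chord formula.
s = (y2 - y1) / (x2 - x1) = (35) / (27) mod 47 = 10
x3 = s^2 - x1 - x2 mod 47 = 10^2 - 45 - 25 = 30
y3 = s (x1 - x3) - y1 mod 47 = 10 * (45 - 30) - 27 = 29

P + Q = (30, 29)


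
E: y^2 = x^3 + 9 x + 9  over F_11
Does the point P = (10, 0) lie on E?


Check whether y^2 = x^3 + 9 x + 9 (mod 11) for (x, y) = (10, 0).
LHS: y^2 = 0^2 mod 11 = 0
RHS: x^3 + 9 x + 9 = 10^3 + 9*10 + 9 mod 11 = 10
LHS != RHS

No, not on the curve


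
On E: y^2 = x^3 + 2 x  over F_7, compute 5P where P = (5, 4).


k = 5 = 101_2 (binary, LSB first: 101)
Double-and-add from P = (5, 4):
  bit 0 = 1: acc = O + (5, 4) = (5, 4)
  bit 1 = 0: acc unchanged = (5, 4)
  bit 2 = 1: acc = (5, 4) + (0, 0) = (6, 5)

5P = (6, 5)


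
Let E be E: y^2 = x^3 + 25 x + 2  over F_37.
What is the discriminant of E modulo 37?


4 a^3 + 27 b^2 = 4*25^3 + 27*2^2 = 62500 + 108 = 62608
Delta = -16 * (62608) = -1001728
Delta mod 37 = 10

Delta = 10 (mod 37)


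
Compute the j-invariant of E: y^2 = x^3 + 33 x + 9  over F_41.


Delta = -16(4 a^3 + 27 b^2) mod 41 = 31
-1728 * (4 a)^3 = -1728 * (4*33)^3 mod 41 = 13
j = 13 * 31^(-1) mod 41 = 11

j = 11 (mod 41)


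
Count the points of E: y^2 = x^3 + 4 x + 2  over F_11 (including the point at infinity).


For each x in F_11, count y with y^2 = x^3 + 4 x + 2 mod 11:
  x = 4: RHS = 5, y in [4, 7]  -> 2 point(s)
  x = 5: RHS = 4, y in [2, 9]  -> 2 point(s)
  x = 6: RHS = 0, y in [0]  -> 1 point(s)
Affine points: 5. Add the point at infinity: total = 6.

#E(F_11) = 6


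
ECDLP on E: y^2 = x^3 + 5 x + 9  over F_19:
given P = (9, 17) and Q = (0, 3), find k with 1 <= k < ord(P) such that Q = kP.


Enumerate multiples of P until we hit Q = (0, 3):
  1P = (9, 17)
  2P = (7, 11)
  3P = (12, 12)
  4P = (5, 8)
  5P = (16, 10)
  6P = (14, 7)
  7P = (0, 3)
Match found at i = 7.

k = 7


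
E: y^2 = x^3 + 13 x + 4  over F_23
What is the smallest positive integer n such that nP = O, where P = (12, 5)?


Compute successive multiples of P until we hit O:
  1P = (12, 5)
  2P = (7, 22)
  3P = (22, 6)
  4P = (15, 20)
  5P = (21, 19)
  6P = (14, 20)
  7P = (13, 22)
  8P = (11, 12)
  ... (continuing to 27P)
  27P = O

ord(P) = 27


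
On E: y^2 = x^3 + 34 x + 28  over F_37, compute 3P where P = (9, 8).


k = 3 = 11_2 (binary, LSB first: 11)
Double-and-add from P = (9, 8):
  bit 0 = 1: acc = O + (9, 8) = (9, 8)
  bit 1 = 1: acc = (9, 8) + (22, 19) = (10, 31)

3P = (10, 31)


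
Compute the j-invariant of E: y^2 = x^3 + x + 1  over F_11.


Delta = -16(4 a^3 + 27 b^2) mod 11 = 10
-1728 * (4 a)^3 = -1728 * (4*1)^3 mod 11 = 2
j = 2 * 10^(-1) mod 11 = 9

j = 9 (mod 11)


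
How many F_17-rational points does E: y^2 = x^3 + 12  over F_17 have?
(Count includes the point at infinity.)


For each x in F_17, count y with y^2 = x^3 + 0 x + 12 mod 17:
  x = 1: RHS = 13, y in [8, 9]  -> 2 point(s)
  x = 4: RHS = 8, y in [5, 12]  -> 2 point(s)
  x = 5: RHS = 1, y in [1, 16]  -> 2 point(s)
  x = 7: RHS = 15, y in [7, 10]  -> 2 point(s)
  x = 10: RHS = 9, y in [3, 14]  -> 2 point(s)
  x = 11: RHS = 0, y in [0]  -> 1 point(s)
  x = 13: RHS = 16, y in [4, 13]  -> 2 point(s)
  x = 14: RHS = 2, y in [6, 11]  -> 2 point(s)
  x = 15: RHS = 4, y in [2, 15]  -> 2 point(s)
Affine points: 17. Add the point at infinity: total = 18.

#E(F_17) = 18


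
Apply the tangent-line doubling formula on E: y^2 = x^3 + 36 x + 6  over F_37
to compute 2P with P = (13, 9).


Doubling: s = (3 x1^2 + a) / (2 y1)
s = (3*13^2 + 36) / (2*9) mod 37 = 24
x3 = s^2 - 2 x1 mod 37 = 24^2 - 2*13 = 32
y3 = s (x1 - x3) - y1 mod 37 = 24 * (13 - 32) - 9 = 16

2P = (32, 16)


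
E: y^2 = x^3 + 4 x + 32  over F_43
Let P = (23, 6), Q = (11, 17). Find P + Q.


P != Q, so use the chord formula.
s = (y2 - y1) / (x2 - x1) = (11) / (31) mod 43 = 17
x3 = s^2 - x1 - x2 mod 43 = 17^2 - 23 - 11 = 40
y3 = s (x1 - x3) - y1 mod 43 = 17 * (23 - 40) - 6 = 6

P + Q = (40, 6)


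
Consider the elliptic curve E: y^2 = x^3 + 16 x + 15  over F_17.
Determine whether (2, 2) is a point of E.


Check whether y^2 = x^3 + 16 x + 15 (mod 17) for (x, y) = (2, 2).
LHS: y^2 = 2^2 mod 17 = 4
RHS: x^3 + 16 x + 15 = 2^3 + 16*2 + 15 mod 17 = 4
LHS = RHS

Yes, on the curve


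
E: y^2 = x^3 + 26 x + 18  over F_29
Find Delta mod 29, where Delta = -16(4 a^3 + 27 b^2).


4 a^3 + 27 b^2 = 4*26^3 + 27*18^2 = 70304 + 8748 = 79052
Delta = -16 * (79052) = -1264832
Delta mod 29 = 3

Delta = 3 (mod 29)


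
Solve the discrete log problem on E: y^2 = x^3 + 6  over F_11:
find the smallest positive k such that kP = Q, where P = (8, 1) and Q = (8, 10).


Enumerate multiples of P until we hit Q = (8, 10):
  1P = (8, 1)
  2P = (4, 9)
  3P = (3, 0)
  4P = (4, 2)
  5P = (8, 10)
Match found at i = 5.

k = 5


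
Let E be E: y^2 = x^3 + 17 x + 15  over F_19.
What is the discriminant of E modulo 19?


4 a^3 + 27 b^2 = 4*17^3 + 27*15^2 = 19652 + 6075 = 25727
Delta = -16 * (25727) = -411632
Delta mod 19 = 3

Delta = 3 (mod 19)


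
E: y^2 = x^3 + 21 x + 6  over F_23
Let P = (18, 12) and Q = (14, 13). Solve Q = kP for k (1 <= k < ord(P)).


Enumerate multiples of P until we hit Q = (14, 13):
  1P = (18, 12)
  2P = (3, 2)
  3P = (5, 12)
  4P = (0, 11)
  5P = (17, 20)
  6P = (6, 7)
  7P = (7, 6)
  8P = (4, 4)
  9P = (14, 10)
  10P = (20, 10)
  11P = (9, 2)
  12P = (12, 10)
  13P = (11, 21)
  14P = (21, 5)
  15P = (15, 4)
  16P = (15, 19)
  17P = (21, 18)
  18P = (11, 2)
  19P = (12, 13)
  20P = (9, 21)
  21P = (20, 13)
  22P = (14, 13)
Match found at i = 22.

k = 22


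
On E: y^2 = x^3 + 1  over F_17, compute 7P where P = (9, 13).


k = 7 = 111_2 (binary, LSB first: 111)
Double-and-add from P = (9, 13):
  bit 0 = 1: acc = O + (9, 13) = (9, 13)
  bit 1 = 1: acc = (9, 13) + (14, 5) = (2, 3)
  bit 2 = 1: acc = (2, 3) + (7, 2) = (6, 8)

7P = (6, 8)


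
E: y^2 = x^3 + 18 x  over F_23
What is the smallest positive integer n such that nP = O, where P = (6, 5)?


Compute successive multiples of P until we hit O:
  1P = (6, 5)
  2P = (6, 18)
  3P = O

ord(P) = 3


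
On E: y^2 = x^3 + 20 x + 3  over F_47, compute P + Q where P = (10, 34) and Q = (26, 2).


P != Q, so use the chord formula.
s = (y2 - y1) / (x2 - x1) = (15) / (16) mod 47 = 45
x3 = s^2 - x1 - x2 mod 47 = 45^2 - 10 - 26 = 15
y3 = s (x1 - x3) - y1 mod 47 = 45 * (10 - 15) - 34 = 23

P + Q = (15, 23)


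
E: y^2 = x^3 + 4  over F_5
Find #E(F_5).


For each x in F_5, count y with y^2 = x^3 + 0 x + 4 mod 5:
  x = 0: RHS = 4, y in [2, 3]  -> 2 point(s)
  x = 1: RHS = 0, y in [0]  -> 1 point(s)
  x = 3: RHS = 1, y in [1, 4]  -> 2 point(s)
Affine points: 5. Add the point at infinity: total = 6.

#E(F_5) = 6


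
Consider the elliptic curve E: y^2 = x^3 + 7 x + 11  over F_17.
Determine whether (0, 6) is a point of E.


Check whether y^2 = x^3 + 7 x + 11 (mod 17) for (x, y) = (0, 6).
LHS: y^2 = 6^2 mod 17 = 2
RHS: x^3 + 7 x + 11 = 0^3 + 7*0 + 11 mod 17 = 11
LHS != RHS

No, not on the curve


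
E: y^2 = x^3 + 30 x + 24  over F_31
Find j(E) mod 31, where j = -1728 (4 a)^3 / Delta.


Delta = -16(4 a^3 + 27 b^2) mod 31 = 7
-1728 * (4 a)^3 = -1728 * (4*30)^3 mod 31 = 15
j = 15 * 7^(-1) mod 31 = 11

j = 11 (mod 31)


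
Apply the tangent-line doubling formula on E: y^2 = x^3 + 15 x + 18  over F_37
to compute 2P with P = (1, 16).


Doubling: s = (3 x1^2 + a) / (2 y1)
s = (3*1^2 + 15) / (2*16) mod 37 = 26
x3 = s^2 - 2 x1 mod 37 = 26^2 - 2*1 = 8
y3 = s (x1 - x3) - y1 mod 37 = 26 * (1 - 8) - 16 = 24

2P = (8, 24)


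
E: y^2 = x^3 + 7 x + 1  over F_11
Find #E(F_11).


For each x in F_11, count y with y^2 = x^3 + 7 x + 1 mod 11:
  x = 0: RHS = 1, y in [1, 10]  -> 2 point(s)
  x = 1: RHS = 9, y in [3, 8]  -> 2 point(s)
  x = 2: RHS = 1, y in [1, 10]  -> 2 point(s)
  x = 3: RHS = 5, y in [4, 7]  -> 2 point(s)
  x = 4: RHS = 5, y in [4, 7]  -> 2 point(s)
  x = 9: RHS = 1, y in [1, 10]  -> 2 point(s)
  x = 10: RHS = 4, y in [2, 9]  -> 2 point(s)
Affine points: 14. Add the point at infinity: total = 15.

#E(F_11) = 15


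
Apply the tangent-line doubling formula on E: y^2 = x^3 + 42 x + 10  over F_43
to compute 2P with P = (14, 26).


Doubling: s = (3 x1^2 + a) / (2 y1)
s = (3*14^2 + 42) / (2*26) mod 43 = 27
x3 = s^2 - 2 x1 mod 43 = 27^2 - 2*14 = 13
y3 = s (x1 - x3) - y1 mod 43 = 27 * (14 - 13) - 26 = 1

2P = (13, 1)


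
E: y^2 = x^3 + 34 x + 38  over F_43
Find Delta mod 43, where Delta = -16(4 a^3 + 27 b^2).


4 a^3 + 27 b^2 = 4*34^3 + 27*38^2 = 157216 + 38988 = 196204
Delta = -16 * (196204) = -3139264
Delta mod 43 = 37

Delta = 37 (mod 43)


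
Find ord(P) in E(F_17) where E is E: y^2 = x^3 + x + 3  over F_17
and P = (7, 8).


Compute successive multiples of P until we hit O:
  1P = (7, 8)
  2P = (11, 6)
  3P = (12, 3)
  4P = (16, 1)
  5P = (3, 4)
  6P = (8, 8)
  7P = (2, 9)
  8P = (6, 2)
  ... (continuing to 17P)
  17P = O

ord(P) = 17


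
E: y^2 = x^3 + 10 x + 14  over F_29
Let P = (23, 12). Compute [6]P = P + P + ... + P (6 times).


k = 6 = 110_2 (binary, LSB first: 011)
Double-and-add from P = (23, 12):
  bit 0 = 0: acc unchanged = O
  bit 1 = 1: acc = O + (11, 18) = (11, 18)
  bit 2 = 1: acc = (11, 18) + (2, 10) = (15, 1)

6P = (15, 1)


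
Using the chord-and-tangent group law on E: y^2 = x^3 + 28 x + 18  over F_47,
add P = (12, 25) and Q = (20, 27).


P != Q, so use the chord formula.
s = (y2 - y1) / (x2 - x1) = (2) / (8) mod 47 = 12
x3 = s^2 - x1 - x2 mod 47 = 12^2 - 12 - 20 = 18
y3 = s (x1 - x3) - y1 mod 47 = 12 * (12 - 18) - 25 = 44

P + Q = (18, 44)


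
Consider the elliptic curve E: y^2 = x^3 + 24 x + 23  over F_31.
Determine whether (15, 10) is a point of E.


Check whether y^2 = x^3 + 24 x + 23 (mod 31) for (x, y) = (15, 10).
LHS: y^2 = 10^2 mod 31 = 7
RHS: x^3 + 24 x + 23 = 15^3 + 24*15 + 23 mod 31 = 7
LHS = RHS

Yes, on the curve


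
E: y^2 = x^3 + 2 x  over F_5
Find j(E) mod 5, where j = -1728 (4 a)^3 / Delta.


Delta = -16(4 a^3 + 27 b^2) mod 5 = 3
-1728 * (4 a)^3 = -1728 * (4*2)^3 mod 5 = 4
j = 4 * 3^(-1) mod 5 = 3

j = 3 (mod 5)


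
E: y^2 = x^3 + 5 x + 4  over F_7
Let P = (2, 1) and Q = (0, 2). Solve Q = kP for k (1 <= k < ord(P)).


Enumerate multiples of P until we hit Q = (0, 2):
  1P = (2, 1)
  2P = (0, 2)
Match found at i = 2.

k = 2


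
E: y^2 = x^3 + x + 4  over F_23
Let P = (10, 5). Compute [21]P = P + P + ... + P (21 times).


k = 21 = 10101_2 (binary, LSB first: 10101)
Double-and-add from P = (10, 5):
  bit 0 = 1: acc = O + (10, 5) = (10, 5)
  bit 1 = 0: acc unchanged = (10, 5)
  bit 2 = 1: acc = (10, 5) + (18, 14) = (11, 14)
  bit 3 = 0: acc unchanged = (11, 14)
  bit 4 = 1: acc = (11, 14) + (13, 12) = (0, 21)

21P = (0, 21)


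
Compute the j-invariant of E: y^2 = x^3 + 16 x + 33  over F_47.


Delta = -16(4 a^3 + 27 b^2) mod 47 = 44
-1728 * (4 a)^3 = -1728 * (4*16)^3 mod 47 = 40
j = 40 * 44^(-1) mod 47 = 18

j = 18 (mod 47)


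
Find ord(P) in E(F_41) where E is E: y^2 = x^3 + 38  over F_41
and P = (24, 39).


Compute successive multiples of P until we hit O:
  1P = (24, 39)
  2P = (26, 5)
  3P = (34, 8)
  4P = (25, 1)
  5P = (1, 30)
  6P = (6, 34)
  7P = (15, 25)
  8P = (11, 4)
  ... (continuing to 42P)
  42P = O

ord(P) = 42


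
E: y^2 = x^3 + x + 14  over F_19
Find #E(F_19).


For each x in F_19, count y with y^2 = x^3 + 1 x + 14 mod 19:
  x = 1: RHS = 16, y in [4, 15]  -> 2 point(s)
  x = 2: RHS = 5, y in [9, 10]  -> 2 point(s)
  x = 3: RHS = 6, y in [5, 14]  -> 2 point(s)
  x = 4: RHS = 6, y in [5, 14]  -> 2 point(s)
  x = 5: RHS = 11, y in [7, 12]  -> 2 point(s)
  x = 9: RHS = 11, y in [7, 12]  -> 2 point(s)
  x = 10: RHS = 17, y in [6, 13]  -> 2 point(s)
  x = 11: RHS = 7, y in [8, 11]  -> 2 point(s)
  x = 12: RHS = 6, y in [5, 14]  -> 2 point(s)
  x = 13: RHS = 1, y in [1, 18]  -> 2 point(s)
  x = 14: RHS = 17, y in [6, 13]  -> 2 point(s)
  x = 17: RHS = 4, y in [2, 17]  -> 2 point(s)
Affine points: 24. Add the point at infinity: total = 25.

#E(F_19) = 25


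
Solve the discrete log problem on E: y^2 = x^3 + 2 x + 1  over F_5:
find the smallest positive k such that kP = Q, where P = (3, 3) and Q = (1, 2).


Enumerate multiples of P until we hit Q = (1, 2):
  1P = (3, 3)
  2P = (0, 4)
  3P = (1, 3)
  4P = (1, 2)
Match found at i = 4.

k = 4


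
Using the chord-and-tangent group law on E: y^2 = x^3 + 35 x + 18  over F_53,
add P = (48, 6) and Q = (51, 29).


P != Q, so use the chord formula.
s = (y2 - y1) / (x2 - x1) = (23) / (3) mod 53 = 43
x3 = s^2 - x1 - x2 mod 53 = 43^2 - 48 - 51 = 1
y3 = s (x1 - x3) - y1 mod 53 = 43 * (48 - 1) - 6 = 1

P + Q = (1, 1)


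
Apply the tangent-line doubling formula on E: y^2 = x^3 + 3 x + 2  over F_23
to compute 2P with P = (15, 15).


Doubling: s = (3 x1^2 + a) / (2 y1)
s = (3*15^2 + 3) / (2*15) mod 23 = 18
x3 = s^2 - 2 x1 mod 23 = 18^2 - 2*15 = 18
y3 = s (x1 - x3) - y1 mod 23 = 18 * (15 - 18) - 15 = 0

2P = (18, 0)


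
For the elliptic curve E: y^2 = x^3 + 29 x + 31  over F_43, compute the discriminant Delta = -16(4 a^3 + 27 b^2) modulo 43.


4 a^3 + 27 b^2 = 4*29^3 + 27*31^2 = 97556 + 25947 = 123503
Delta = -16 * (123503) = -1976048
Delta mod 43 = 17

Delta = 17 (mod 43)


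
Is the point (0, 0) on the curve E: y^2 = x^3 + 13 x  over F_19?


Check whether y^2 = x^3 + 13 x + 0 (mod 19) for (x, y) = (0, 0).
LHS: y^2 = 0^2 mod 19 = 0
RHS: x^3 + 13 x + 0 = 0^3 + 13*0 + 0 mod 19 = 0
LHS = RHS

Yes, on the curve


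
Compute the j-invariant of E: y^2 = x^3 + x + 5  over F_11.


Delta = -16(4 a^3 + 27 b^2) mod 11 = 4
-1728 * (4 a)^3 = -1728 * (4*1)^3 mod 11 = 2
j = 2 * 4^(-1) mod 11 = 6

j = 6 (mod 11)


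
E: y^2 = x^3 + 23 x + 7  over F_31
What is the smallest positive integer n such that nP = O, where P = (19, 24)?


Compute successive multiples of P until we hit O:
  1P = (19, 24)
  2P = (3, 14)
  3P = (6, 19)
  4P = (10, 20)
  5P = (11, 14)
  6P = (20, 29)
  7P = (17, 17)
  8P = (15, 21)
  ... (continuing to 17P)
  17P = O

ord(P) = 17


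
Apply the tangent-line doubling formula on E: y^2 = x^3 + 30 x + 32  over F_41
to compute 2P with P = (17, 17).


Doubling: s = (3 x1^2 + a) / (2 y1)
s = (3*17^2 + 30) / (2*17) mod 41 = 30
x3 = s^2 - 2 x1 mod 41 = 30^2 - 2*17 = 5
y3 = s (x1 - x3) - y1 mod 41 = 30 * (17 - 5) - 17 = 15

2P = (5, 15)


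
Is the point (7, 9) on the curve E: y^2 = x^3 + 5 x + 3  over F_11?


Check whether y^2 = x^3 + 5 x + 3 (mod 11) for (x, y) = (7, 9).
LHS: y^2 = 9^2 mod 11 = 4
RHS: x^3 + 5 x + 3 = 7^3 + 5*7 + 3 mod 11 = 7
LHS != RHS

No, not on the curve


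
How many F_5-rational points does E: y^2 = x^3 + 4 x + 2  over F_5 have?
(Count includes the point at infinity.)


For each x in F_5, count y with y^2 = x^3 + 4 x + 2 mod 5:
  x = 3: RHS = 1, y in [1, 4]  -> 2 point(s)
Affine points: 2. Add the point at infinity: total = 3.

#E(F_5) = 3


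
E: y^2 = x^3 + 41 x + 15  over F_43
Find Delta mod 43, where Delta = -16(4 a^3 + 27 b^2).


4 a^3 + 27 b^2 = 4*41^3 + 27*15^2 = 275684 + 6075 = 281759
Delta = -16 * (281759) = -4508144
Delta mod 43 = 19

Delta = 19 (mod 43)


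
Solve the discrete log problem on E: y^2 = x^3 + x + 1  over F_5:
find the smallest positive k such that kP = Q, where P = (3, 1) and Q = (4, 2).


Enumerate multiples of P until we hit Q = (4, 2):
  1P = (3, 1)
  2P = (0, 1)
  3P = (2, 4)
  4P = (4, 2)
Match found at i = 4.

k = 4


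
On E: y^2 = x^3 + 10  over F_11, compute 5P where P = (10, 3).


k = 5 = 101_2 (binary, LSB first: 101)
Double-and-add from P = (10, 3):
  bit 0 = 1: acc = O + (10, 3) = (10, 3)
  bit 1 = 0: acc unchanged = (10, 3)
  bit 2 = 1: acc = (10, 3) + (5, 6) = (10, 8)

5P = (10, 8)


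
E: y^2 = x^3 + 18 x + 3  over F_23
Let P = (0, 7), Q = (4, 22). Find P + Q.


P != Q, so use the chord formula.
s = (y2 - y1) / (x2 - x1) = (15) / (4) mod 23 = 21
x3 = s^2 - x1 - x2 mod 23 = 21^2 - 0 - 4 = 0
y3 = s (x1 - x3) - y1 mod 23 = 21 * (0 - 0) - 7 = 16

P + Q = (0, 16)


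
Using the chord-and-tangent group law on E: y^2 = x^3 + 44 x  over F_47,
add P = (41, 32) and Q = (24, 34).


P != Q, so use the chord formula.
s = (y2 - y1) / (x2 - x1) = (2) / (30) mod 47 = 22
x3 = s^2 - x1 - x2 mod 47 = 22^2 - 41 - 24 = 43
y3 = s (x1 - x3) - y1 mod 47 = 22 * (41 - 43) - 32 = 18

P + Q = (43, 18)


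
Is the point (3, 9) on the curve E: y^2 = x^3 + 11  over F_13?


Check whether y^2 = x^3 + 0 x + 11 (mod 13) for (x, y) = (3, 9).
LHS: y^2 = 9^2 mod 13 = 3
RHS: x^3 + 0 x + 11 = 3^3 + 0*3 + 11 mod 13 = 12
LHS != RHS

No, not on the curve


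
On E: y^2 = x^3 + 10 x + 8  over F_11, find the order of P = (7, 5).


Compute successive multiples of P until we hit O:
  1P = (7, 5)
  2P = (6, 3)
  3P = (2, 5)
  4P = (2, 6)
  5P = (6, 8)
  6P = (7, 6)
  7P = O

ord(P) = 7


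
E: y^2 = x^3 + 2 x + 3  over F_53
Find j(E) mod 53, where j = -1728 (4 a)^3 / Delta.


Delta = -16(4 a^3 + 27 b^2) mod 53 = 52
-1728 * (4 a)^3 = -1728 * (4*2)^3 mod 53 = 46
j = 46 * 52^(-1) mod 53 = 7

j = 7 (mod 53)


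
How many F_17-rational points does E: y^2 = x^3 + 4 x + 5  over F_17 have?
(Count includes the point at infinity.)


For each x in F_17, count y with y^2 = x^3 + 4 x + 5 mod 17:
  x = 2: RHS = 4, y in [2, 15]  -> 2 point(s)
  x = 4: RHS = 0, y in [0]  -> 1 point(s)
  x = 7: RHS = 2, y in [6, 11]  -> 2 point(s)
  x = 10: RHS = 8, y in [5, 12]  -> 2 point(s)
  x = 12: RHS = 13, y in [8, 9]  -> 2 point(s)
  x = 14: RHS = 0, y in [0]  -> 1 point(s)
  x = 16: RHS = 0, y in [0]  -> 1 point(s)
Affine points: 11. Add the point at infinity: total = 12.

#E(F_17) = 12


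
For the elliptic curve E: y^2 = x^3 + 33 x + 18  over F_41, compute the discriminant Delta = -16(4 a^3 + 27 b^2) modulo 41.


4 a^3 + 27 b^2 = 4*33^3 + 27*18^2 = 143748 + 8748 = 152496
Delta = -16 * (152496) = -2439936
Delta mod 41 = 15

Delta = 15 (mod 41)


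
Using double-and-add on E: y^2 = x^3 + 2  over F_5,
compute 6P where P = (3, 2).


k = 6 = 110_2 (binary, LSB first: 011)
Double-and-add from P = (3, 2):
  bit 0 = 0: acc unchanged = O
  bit 1 = 1: acc = O + (3, 3) = (3, 3)
  bit 2 = 1: acc = (3, 3) + (3, 2) = O

6P = O


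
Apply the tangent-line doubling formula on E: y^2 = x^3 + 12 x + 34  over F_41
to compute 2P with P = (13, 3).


Doubling: s = (3 x1^2 + a) / (2 y1)
s = (3*13^2 + 12) / (2*3) mod 41 = 25
x3 = s^2 - 2 x1 mod 41 = 25^2 - 2*13 = 25
y3 = s (x1 - x3) - y1 mod 41 = 25 * (13 - 25) - 3 = 25

2P = (25, 25)


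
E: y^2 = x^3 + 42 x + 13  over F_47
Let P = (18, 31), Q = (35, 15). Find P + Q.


P != Q, so use the chord formula.
s = (y2 - y1) / (x2 - x1) = (31) / (17) mod 47 = 35
x3 = s^2 - x1 - x2 mod 47 = 35^2 - 18 - 35 = 44
y3 = s (x1 - x3) - y1 mod 47 = 35 * (18 - 44) - 31 = 46

P + Q = (44, 46)


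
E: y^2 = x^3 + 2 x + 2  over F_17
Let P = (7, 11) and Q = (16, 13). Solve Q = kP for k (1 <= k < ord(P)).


Enumerate multiples of P until we hit Q = (16, 13):
  1P = (7, 11)
  2P = (5, 1)
  3P = (13, 10)
  4P = (6, 3)
  5P = (0, 11)
  6P = (10, 6)
  7P = (16, 4)
  8P = (3, 1)
  9P = (9, 1)
  10P = (9, 16)
  11P = (3, 16)
  12P = (16, 13)
Match found at i = 12.

k = 12


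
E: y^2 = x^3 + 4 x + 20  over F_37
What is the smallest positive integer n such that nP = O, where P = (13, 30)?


Compute successive multiples of P until we hit O:
  1P = (13, 30)
  2P = (2, 31)
  3P = (11, 27)
  4P = (6, 36)
  5P = (21, 35)
  6P = (19, 31)
  7P = (4, 27)
  8P = (16, 6)
  ... (continuing to 35P)
  35P = O

ord(P) = 35


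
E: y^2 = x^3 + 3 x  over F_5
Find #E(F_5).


For each x in F_5, count y with y^2 = x^3 + 3 x + 0 mod 5:
  x = 0: RHS = 0, y in [0]  -> 1 point(s)
  x = 1: RHS = 4, y in [2, 3]  -> 2 point(s)
  x = 2: RHS = 4, y in [2, 3]  -> 2 point(s)
  x = 3: RHS = 1, y in [1, 4]  -> 2 point(s)
  x = 4: RHS = 1, y in [1, 4]  -> 2 point(s)
Affine points: 9. Add the point at infinity: total = 10.

#E(F_5) = 10


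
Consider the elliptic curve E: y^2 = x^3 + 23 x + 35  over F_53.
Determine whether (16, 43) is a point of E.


Check whether y^2 = x^3 + 23 x + 35 (mod 53) for (x, y) = (16, 43).
LHS: y^2 = 43^2 mod 53 = 47
RHS: x^3 + 23 x + 35 = 16^3 + 23*16 + 35 mod 53 = 47
LHS = RHS

Yes, on the curve


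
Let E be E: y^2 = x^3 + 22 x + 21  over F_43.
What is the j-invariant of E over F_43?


Delta = -16(4 a^3 + 27 b^2) mod 43 = 13
-1728 * (4 a)^3 = -1728 * (4*22)^3 mod 43 = 22
j = 22 * 13^(-1) mod 43 = 5

j = 5 (mod 43)


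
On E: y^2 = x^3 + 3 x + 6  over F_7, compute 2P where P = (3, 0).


k = 2 = 10_2 (binary, LSB first: 01)
Double-and-add from P = (3, 0):
  bit 0 = 0: acc unchanged = O
  bit 1 = 1: acc = O + O = O

2P = O


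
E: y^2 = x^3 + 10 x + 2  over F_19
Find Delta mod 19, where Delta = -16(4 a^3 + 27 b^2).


4 a^3 + 27 b^2 = 4*10^3 + 27*2^2 = 4000 + 108 = 4108
Delta = -16 * (4108) = -65728
Delta mod 19 = 12

Delta = 12 (mod 19)


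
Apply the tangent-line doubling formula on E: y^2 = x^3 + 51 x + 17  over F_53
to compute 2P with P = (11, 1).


Doubling: s = (3 x1^2 + a) / (2 y1)
s = (3*11^2 + 51) / (2*1) mod 53 = 48
x3 = s^2 - 2 x1 mod 53 = 48^2 - 2*11 = 3
y3 = s (x1 - x3) - y1 mod 53 = 48 * (11 - 3) - 1 = 12

2P = (3, 12)


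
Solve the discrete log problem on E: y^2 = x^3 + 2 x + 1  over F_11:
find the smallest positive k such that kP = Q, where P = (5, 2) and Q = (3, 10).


Enumerate multiples of P until we hit Q = (3, 10):
  1P = (5, 2)
  2P = (1, 9)
  3P = (6, 8)
  4P = (3, 10)
Match found at i = 4.

k = 4


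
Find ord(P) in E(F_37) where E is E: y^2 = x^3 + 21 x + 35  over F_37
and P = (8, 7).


Compute successive multiples of P until we hit O:
  1P = (8, 7)
  2P = (25, 33)
  3P = (29, 24)
  4P = (27, 34)
  5P = (32, 29)
  6P = (13, 10)
  7P = (6, 9)
  8P = (24, 9)
  ... (continuing to 35P)
  35P = O

ord(P) = 35


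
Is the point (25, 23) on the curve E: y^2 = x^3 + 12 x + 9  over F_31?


Check whether y^2 = x^3 + 12 x + 9 (mod 31) for (x, y) = (25, 23).
LHS: y^2 = 23^2 mod 31 = 2
RHS: x^3 + 12 x + 9 = 25^3 + 12*25 + 9 mod 31 = 0
LHS != RHS

No, not on the curve


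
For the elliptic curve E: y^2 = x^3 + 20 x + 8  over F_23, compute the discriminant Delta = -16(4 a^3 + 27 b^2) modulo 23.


4 a^3 + 27 b^2 = 4*20^3 + 27*8^2 = 32000 + 1728 = 33728
Delta = -16 * (33728) = -539648
Delta mod 23 = 1

Delta = 1 (mod 23)


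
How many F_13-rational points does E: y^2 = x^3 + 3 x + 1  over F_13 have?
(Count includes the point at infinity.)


For each x in F_13, count y with y^2 = x^3 + 3 x + 1 mod 13:
  x = 0: RHS = 1, y in [1, 12]  -> 2 point(s)
  x = 4: RHS = 12, y in [5, 8]  -> 2 point(s)
  x = 6: RHS = 1, y in [1, 12]  -> 2 point(s)
  x = 7: RHS = 1, y in [1, 12]  -> 2 point(s)
  x = 8: RHS = 4, y in [2, 11]  -> 2 point(s)
  x = 9: RHS = 3, y in [4, 9]  -> 2 point(s)
  x = 10: RHS = 4, y in [2, 11]  -> 2 point(s)
  x = 11: RHS = 0, y in [0]  -> 1 point(s)
  x = 12: RHS = 10, y in [6, 7]  -> 2 point(s)
Affine points: 17. Add the point at infinity: total = 18.

#E(F_13) = 18


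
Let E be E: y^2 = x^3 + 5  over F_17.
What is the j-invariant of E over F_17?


Delta = -16(4 a^3 + 27 b^2) mod 17 = 12
-1728 * (4 a)^3 = -1728 * (4*0)^3 mod 17 = 0
j = 0 * 12^(-1) mod 17 = 0

j = 0 (mod 17)


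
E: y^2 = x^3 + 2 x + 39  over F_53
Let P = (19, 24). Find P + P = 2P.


Doubling: s = (3 x1^2 + a) / (2 y1)
s = (3*19^2 + 2) / (2*24) mod 53 = 48
x3 = s^2 - 2 x1 mod 53 = 48^2 - 2*19 = 40
y3 = s (x1 - x3) - y1 mod 53 = 48 * (19 - 40) - 24 = 28

2P = (40, 28)


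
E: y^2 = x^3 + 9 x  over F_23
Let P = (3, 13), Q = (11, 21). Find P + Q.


P != Q, so use the chord formula.
s = (y2 - y1) / (x2 - x1) = (8) / (8) mod 23 = 1
x3 = s^2 - x1 - x2 mod 23 = 1^2 - 3 - 11 = 10
y3 = s (x1 - x3) - y1 mod 23 = 1 * (3 - 10) - 13 = 3

P + Q = (10, 3)


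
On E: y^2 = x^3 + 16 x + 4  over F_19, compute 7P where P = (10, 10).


k = 7 = 111_2 (binary, LSB first: 111)
Double-and-add from P = (10, 10):
  bit 0 = 1: acc = O + (10, 10) = (10, 10)
  bit 1 = 1: acc = (10, 10) + (10, 9) = O
  bit 2 = 1: acc = O + (10, 10) = (10, 10)

7P = (10, 10)


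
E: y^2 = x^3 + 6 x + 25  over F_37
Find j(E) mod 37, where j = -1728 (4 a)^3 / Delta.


Delta = -16(4 a^3 + 27 b^2) mod 37 = 3
-1728 * (4 a)^3 = -1728 * (4*6)^3 mod 37 = 31
j = 31 * 3^(-1) mod 37 = 35

j = 35 (mod 37)


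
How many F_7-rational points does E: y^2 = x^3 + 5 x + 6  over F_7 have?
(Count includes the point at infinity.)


For each x in F_7, count y with y^2 = x^3 + 5 x + 6 mod 7:
  x = 5: RHS = 2, y in [3, 4]  -> 2 point(s)
  x = 6: RHS = 0, y in [0]  -> 1 point(s)
Affine points: 3. Add the point at infinity: total = 4.

#E(F_7) = 4


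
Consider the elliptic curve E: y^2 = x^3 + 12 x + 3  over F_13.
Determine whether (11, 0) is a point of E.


Check whether y^2 = x^3 + 12 x + 3 (mod 13) for (x, y) = (11, 0).
LHS: y^2 = 0^2 mod 13 = 0
RHS: x^3 + 12 x + 3 = 11^3 + 12*11 + 3 mod 13 = 10
LHS != RHS

No, not on the curve


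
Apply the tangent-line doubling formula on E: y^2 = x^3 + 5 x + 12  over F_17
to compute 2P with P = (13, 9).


Doubling: s = (3 x1^2 + a) / (2 y1)
s = (3*13^2 + 5) / (2*9) mod 17 = 2
x3 = s^2 - 2 x1 mod 17 = 2^2 - 2*13 = 12
y3 = s (x1 - x3) - y1 mod 17 = 2 * (13 - 12) - 9 = 10

2P = (12, 10)


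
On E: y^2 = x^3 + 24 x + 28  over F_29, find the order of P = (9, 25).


Compute successive multiples of P until we hit O:
  1P = (9, 25)
  2P = (17, 10)
  3P = (26, 25)
  4P = (23, 4)
  5P = (21, 22)
  6P = (19, 21)
  7P = (0, 12)
  8P = (16, 10)
  ... (continuing to 33P)
  33P = O

ord(P) = 33


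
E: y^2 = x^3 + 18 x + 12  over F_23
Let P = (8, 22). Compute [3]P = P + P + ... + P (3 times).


k = 3 = 11_2 (binary, LSB first: 11)
Double-and-add from P = (8, 22):
  bit 0 = 1: acc = O + (8, 22) = (8, 22)
  bit 1 = 1: acc = (8, 22) + (15, 0) = (8, 1)

3P = (8, 1)


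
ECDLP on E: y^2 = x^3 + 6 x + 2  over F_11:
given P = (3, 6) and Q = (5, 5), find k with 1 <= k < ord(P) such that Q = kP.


Enumerate multiples of P until we hit Q = (5, 5):
  1P = (3, 6)
  2P = (5, 5)
Match found at i = 2.

k = 2


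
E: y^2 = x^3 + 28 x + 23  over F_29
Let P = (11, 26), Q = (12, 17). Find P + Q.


P != Q, so use the chord formula.
s = (y2 - y1) / (x2 - x1) = (20) / (1) mod 29 = 20
x3 = s^2 - x1 - x2 mod 29 = 20^2 - 11 - 12 = 0
y3 = s (x1 - x3) - y1 mod 29 = 20 * (11 - 0) - 26 = 20

P + Q = (0, 20)


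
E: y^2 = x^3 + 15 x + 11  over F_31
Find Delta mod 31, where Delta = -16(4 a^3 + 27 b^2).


4 a^3 + 27 b^2 = 4*15^3 + 27*11^2 = 13500 + 3267 = 16767
Delta = -16 * (16767) = -268272
Delta mod 31 = 2

Delta = 2 (mod 31)


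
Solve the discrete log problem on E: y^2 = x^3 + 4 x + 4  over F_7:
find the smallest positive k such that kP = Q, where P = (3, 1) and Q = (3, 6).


Enumerate multiples of P until we hit Q = (3, 6):
  1P = (3, 1)
  2P = (5, 3)
  3P = (0, 2)
  4P = (1, 3)
  5P = (4, 0)
  6P = (1, 4)
  7P = (0, 5)
  8P = (5, 4)
  9P = (3, 6)
Match found at i = 9.

k = 9


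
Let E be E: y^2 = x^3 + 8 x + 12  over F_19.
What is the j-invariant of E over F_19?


Delta = -16(4 a^3 + 27 b^2) mod 19 = 5
-1728 * (4 a)^3 = -1728 * (4*8)^3 mod 19 = 12
j = 12 * 5^(-1) mod 19 = 10

j = 10 (mod 19)


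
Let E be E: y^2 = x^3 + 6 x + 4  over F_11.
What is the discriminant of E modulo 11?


4 a^3 + 27 b^2 = 4*6^3 + 27*4^2 = 864 + 432 = 1296
Delta = -16 * (1296) = -20736
Delta mod 11 = 10

Delta = 10 (mod 11)


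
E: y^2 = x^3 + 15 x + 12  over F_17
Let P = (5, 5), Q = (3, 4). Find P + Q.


P != Q, so use the chord formula.
s = (y2 - y1) / (x2 - x1) = (16) / (15) mod 17 = 9
x3 = s^2 - x1 - x2 mod 17 = 9^2 - 5 - 3 = 5
y3 = s (x1 - x3) - y1 mod 17 = 9 * (5 - 5) - 5 = 12

P + Q = (5, 12)


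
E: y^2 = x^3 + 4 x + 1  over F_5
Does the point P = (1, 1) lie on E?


Check whether y^2 = x^3 + 4 x + 1 (mod 5) for (x, y) = (1, 1).
LHS: y^2 = 1^2 mod 5 = 1
RHS: x^3 + 4 x + 1 = 1^3 + 4*1 + 1 mod 5 = 1
LHS = RHS

Yes, on the curve


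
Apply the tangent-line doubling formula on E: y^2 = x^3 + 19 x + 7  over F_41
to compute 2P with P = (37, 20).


Doubling: s = (3 x1^2 + a) / (2 y1)
s = (3*37^2 + 19) / (2*20) mod 41 = 15
x3 = s^2 - 2 x1 mod 41 = 15^2 - 2*37 = 28
y3 = s (x1 - x3) - y1 mod 41 = 15 * (37 - 28) - 20 = 33

2P = (28, 33)


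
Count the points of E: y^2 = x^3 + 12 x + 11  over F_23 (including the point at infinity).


For each x in F_23, count y with y^2 = x^3 + 12 x + 11 mod 23:
  x = 1: RHS = 1, y in [1, 22]  -> 2 point(s)
  x = 4: RHS = 8, y in [10, 13]  -> 2 point(s)
  x = 5: RHS = 12, y in [9, 14]  -> 2 point(s)
  x = 6: RHS = 0, y in [0]  -> 1 point(s)
  x = 7: RHS = 1, y in [1, 22]  -> 2 point(s)
  x = 10: RHS = 4, y in [2, 21]  -> 2 point(s)
  x = 11: RHS = 2, y in [5, 18]  -> 2 point(s)
  x = 13: RHS = 18, y in [8, 15]  -> 2 point(s)
  x = 14: RHS = 2, y in [5, 18]  -> 2 point(s)
  x = 15: RHS = 1, y in [1, 22]  -> 2 point(s)
  x = 21: RHS = 2, y in [5, 18]  -> 2 point(s)
Affine points: 21. Add the point at infinity: total = 22.

#E(F_23) = 22


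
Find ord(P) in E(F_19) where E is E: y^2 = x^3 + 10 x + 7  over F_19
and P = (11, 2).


Compute successive multiples of P until we hit O:
  1P = (11, 2)
  2P = (6, 13)
  3P = (0, 8)
  4P = (5, 12)
  5P = (10, 9)
  6P = (9, 3)
  7P = (4, 4)
  8P = (13, 4)
  ... (continuing to 27P)
  27P = O

ord(P) = 27


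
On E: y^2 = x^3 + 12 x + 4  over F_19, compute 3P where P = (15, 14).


k = 3 = 11_2 (binary, LSB first: 11)
Double-and-add from P = (15, 14):
  bit 0 = 1: acc = O + (15, 14) = (15, 14)
  bit 1 = 1: acc = (15, 14) + (6, 8) = (9, 9)

3P = (9, 9)


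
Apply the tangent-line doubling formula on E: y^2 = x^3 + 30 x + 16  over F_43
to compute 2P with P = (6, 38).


Doubling: s = (3 x1^2 + a) / (2 y1)
s = (3*6^2 + 30) / (2*38) mod 43 = 12
x3 = s^2 - 2 x1 mod 43 = 12^2 - 2*6 = 3
y3 = s (x1 - x3) - y1 mod 43 = 12 * (6 - 3) - 38 = 41

2P = (3, 41)


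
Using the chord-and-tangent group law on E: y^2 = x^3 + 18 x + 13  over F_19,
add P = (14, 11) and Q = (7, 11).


P != Q, so use the chord formula.
s = (y2 - y1) / (x2 - x1) = (0) / (12) mod 19 = 0
x3 = s^2 - x1 - x2 mod 19 = 0^2 - 14 - 7 = 17
y3 = s (x1 - x3) - y1 mod 19 = 0 * (14 - 17) - 11 = 8

P + Q = (17, 8)


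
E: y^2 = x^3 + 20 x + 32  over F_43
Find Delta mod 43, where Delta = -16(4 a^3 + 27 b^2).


4 a^3 + 27 b^2 = 4*20^3 + 27*32^2 = 32000 + 27648 = 59648
Delta = -16 * (59648) = -954368
Delta mod 43 = 17

Delta = 17 (mod 43)


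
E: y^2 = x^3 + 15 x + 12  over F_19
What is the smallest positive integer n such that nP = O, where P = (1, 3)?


Compute successive multiples of P until we hit O:
  1P = (1, 3)
  2P = (7, 17)
  3P = (8, 6)
  4P = (16, 15)
  5P = (11, 8)
  6P = (12, 1)
  7P = (12, 18)
  8P = (11, 11)
  ... (continuing to 13P)
  13P = O

ord(P) = 13


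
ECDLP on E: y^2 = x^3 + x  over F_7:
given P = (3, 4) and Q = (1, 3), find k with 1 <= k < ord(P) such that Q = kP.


Enumerate multiples of P until we hit Q = (1, 3):
  1P = (3, 4)
  2P = (1, 3)
Match found at i = 2.

k = 2


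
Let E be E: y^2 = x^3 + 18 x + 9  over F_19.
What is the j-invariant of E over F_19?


Delta = -16(4 a^3 + 27 b^2) mod 19 = 13
-1728 * (4 a)^3 = -1728 * (4*18)^3 mod 19 = 12
j = 12 * 13^(-1) mod 19 = 17

j = 17 (mod 19)


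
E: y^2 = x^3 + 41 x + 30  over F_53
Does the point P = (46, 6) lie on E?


Check whether y^2 = x^3 + 41 x + 30 (mod 53) for (x, y) = (46, 6).
LHS: y^2 = 6^2 mod 53 = 36
RHS: x^3 + 41 x + 30 = 46^3 + 41*46 + 30 mod 53 = 36
LHS = RHS

Yes, on the curve


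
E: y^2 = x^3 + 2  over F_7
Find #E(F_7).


For each x in F_7, count y with y^2 = x^3 + 0 x + 2 mod 7:
  x = 0: RHS = 2, y in [3, 4]  -> 2 point(s)
  x = 3: RHS = 1, y in [1, 6]  -> 2 point(s)
  x = 5: RHS = 1, y in [1, 6]  -> 2 point(s)
  x = 6: RHS = 1, y in [1, 6]  -> 2 point(s)
Affine points: 8. Add the point at infinity: total = 9.

#E(F_7) = 9
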